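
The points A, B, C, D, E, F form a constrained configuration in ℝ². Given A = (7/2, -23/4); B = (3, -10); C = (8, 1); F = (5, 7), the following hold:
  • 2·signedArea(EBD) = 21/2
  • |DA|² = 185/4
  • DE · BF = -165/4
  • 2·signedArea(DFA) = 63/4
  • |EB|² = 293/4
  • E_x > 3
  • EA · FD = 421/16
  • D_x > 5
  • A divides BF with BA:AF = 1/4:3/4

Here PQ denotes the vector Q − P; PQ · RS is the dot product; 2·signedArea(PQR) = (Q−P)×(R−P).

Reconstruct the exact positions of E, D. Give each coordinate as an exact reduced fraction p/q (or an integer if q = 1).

D = (11/2, 3/4)
E = (4, -3/2)

1. D_x = 11/2  [line 51/4·x + -3/2·y + -69 = 0 ∩ |DA|² = 185/4]
2. D_y = 3/4  [line 51/4·x + -3/2·y + -69 = 0 ∩ |DA|² = 185/4]
   → D = (11/2, 3/4)
3. E_x = 4  [2·signedArea(EBD) = 21/2 ∩ DE · BF = -165/4]
4. E_y = -3/2  [2·signedArea(EBD) = 21/2 ∩ DE · BF = -165/4]
   → E = (4, -3/2)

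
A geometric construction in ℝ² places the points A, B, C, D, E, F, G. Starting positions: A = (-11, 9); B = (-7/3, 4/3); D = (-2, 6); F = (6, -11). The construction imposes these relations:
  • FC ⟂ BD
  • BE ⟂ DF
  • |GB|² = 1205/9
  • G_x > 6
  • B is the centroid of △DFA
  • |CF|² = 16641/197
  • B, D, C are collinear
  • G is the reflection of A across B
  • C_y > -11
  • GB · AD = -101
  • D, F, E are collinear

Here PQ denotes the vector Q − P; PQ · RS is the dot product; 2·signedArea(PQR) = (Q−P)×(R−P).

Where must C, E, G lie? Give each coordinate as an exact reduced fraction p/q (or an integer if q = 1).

1. C_x = -624/197  [B, D, C are collinear ∩ FC ⟂ BD]
2. C_y = -2038/197  [B, D, C are collinear ∩ FC ⟂ BD]
   → C = (-624/197, -2038/197)
3. E_x = -278/1059  [D, F, E are collinear ∩ BE ⟂ DF]
4. E_y = 2444/1059  [D, F, E are collinear ∩ BE ⟂ DF]
   → E = (-278/1059, 2444/1059)
5. G_x = 19/3  [G is the reflection of A across B]
6. G_y = -19/3  [G is the reflection of A across B]
   → G = (19/3, -19/3)

C = (-624/197, -2038/197)
E = (-278/1059, 2444/1059)
G = (19/3, -19/3)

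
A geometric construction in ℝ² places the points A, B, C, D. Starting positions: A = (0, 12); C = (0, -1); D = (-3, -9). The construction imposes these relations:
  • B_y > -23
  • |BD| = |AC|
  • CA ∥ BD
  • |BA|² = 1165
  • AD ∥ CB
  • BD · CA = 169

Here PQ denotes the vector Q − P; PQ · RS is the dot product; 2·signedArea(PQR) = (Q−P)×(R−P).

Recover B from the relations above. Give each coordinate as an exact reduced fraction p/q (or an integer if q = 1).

1. B_x = -3  [CA ∥ BD ∩ AD ∥ CB]
2. B_y = -22  [CA ∥ BD ∩ AD ∥ CB]
   → B = (-3, -22)

B = (-3, -22)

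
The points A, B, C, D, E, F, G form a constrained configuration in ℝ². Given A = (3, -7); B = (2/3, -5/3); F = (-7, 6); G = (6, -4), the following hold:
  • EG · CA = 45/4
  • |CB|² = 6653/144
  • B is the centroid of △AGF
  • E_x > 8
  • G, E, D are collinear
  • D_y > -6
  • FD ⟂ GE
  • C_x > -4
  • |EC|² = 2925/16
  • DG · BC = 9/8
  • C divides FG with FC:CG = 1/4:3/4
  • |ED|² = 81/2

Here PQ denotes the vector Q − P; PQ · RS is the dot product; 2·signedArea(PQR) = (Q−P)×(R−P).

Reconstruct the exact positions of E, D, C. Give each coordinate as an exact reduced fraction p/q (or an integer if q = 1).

1. C_x = -15/4  [C divides FG with FC:CG = 1/4:3/4]
2. C_y = 7/2  [C divides FG with FC:CG = 1/4:3/4]
   → C = (-15/4, 7/2)
3. E_x = 9  [line -27/4·x + 21/2·y + 285/4 = 0 ∩ |EC|² = 2925/16]
4. E_y = -1  [line -27/4·x + 21/2·y + 285/4 = 0 ∩ |EC|² = 2925/16]
   → E = (9, -1)
5. D_x = 9/2  [G, E, D are collinear ∩ FD ⟂ GE]
6. D_y = -11/2  [G, E, D are collinear ∩ FD ⟂ GE]
   → D = (9/2, -11/2)

C = (-15/4, 7/2)
D = (9/2, -11/2)
E = (9, -1)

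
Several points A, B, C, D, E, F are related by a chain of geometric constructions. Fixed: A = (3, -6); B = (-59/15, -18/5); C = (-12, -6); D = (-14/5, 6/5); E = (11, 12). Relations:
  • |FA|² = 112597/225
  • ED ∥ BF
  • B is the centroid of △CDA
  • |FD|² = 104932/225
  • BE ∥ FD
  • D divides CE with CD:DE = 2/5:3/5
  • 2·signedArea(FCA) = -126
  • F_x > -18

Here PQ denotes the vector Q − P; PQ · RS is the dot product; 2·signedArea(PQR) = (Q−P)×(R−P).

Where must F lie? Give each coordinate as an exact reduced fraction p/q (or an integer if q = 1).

1. F_x = -266/15  [BE ∥ FD ∩ ED ∥ BF]
2. F_y = -72/5  [BE ∥ FD ∩ ED ∥ BF]
   → F = (-266/15, -72/5)

F = (-266/15, -72/5)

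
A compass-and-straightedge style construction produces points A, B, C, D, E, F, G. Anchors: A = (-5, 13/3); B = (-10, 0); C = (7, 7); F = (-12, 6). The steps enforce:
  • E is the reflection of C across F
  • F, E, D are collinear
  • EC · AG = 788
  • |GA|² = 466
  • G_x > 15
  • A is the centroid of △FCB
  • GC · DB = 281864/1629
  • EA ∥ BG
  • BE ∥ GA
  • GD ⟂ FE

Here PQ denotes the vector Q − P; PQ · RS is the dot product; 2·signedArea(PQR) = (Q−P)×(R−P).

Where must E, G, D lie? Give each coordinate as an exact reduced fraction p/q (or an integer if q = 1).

D = (8456/543, 4046/543)
E = (-31, 5)
G = (16, -2/3)

1. E_x = -31  [E is the reflection of C across F]
2. E_y = 5  [E is the reflection of C across F]
   → E = (-31, 5)
3. G_x = 16  [BE ∥ GA ∩ EA ∥ BG]
4. G_y = -2/3  [BE ∥ GA ∩ EA ∥ BG]
   → G = (16, -2/3)
5. D_x = 8456/543  [F, E, D are collinear ∩ GD ⟂ FE]
6. D_y = 4046/543  [F, E, D are collinear ∩ GD ⟂ FE]
   → D = (8456/543, 4046/543)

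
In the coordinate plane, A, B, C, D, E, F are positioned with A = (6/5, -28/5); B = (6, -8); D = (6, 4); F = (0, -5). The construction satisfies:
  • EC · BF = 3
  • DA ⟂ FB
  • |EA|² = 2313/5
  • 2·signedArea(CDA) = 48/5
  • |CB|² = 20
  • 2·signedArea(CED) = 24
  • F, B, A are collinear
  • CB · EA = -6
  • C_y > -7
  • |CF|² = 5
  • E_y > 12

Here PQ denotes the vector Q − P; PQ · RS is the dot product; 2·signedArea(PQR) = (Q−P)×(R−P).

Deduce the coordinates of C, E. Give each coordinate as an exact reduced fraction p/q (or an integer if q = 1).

C = (2, -6)
E = (12, 13)

1. C_x = 2  [line 48/5·x + -24/5·y + -48 = 0 ∩ |CB|² = 20]
2. C_y = -6  [line 48/5·x + -24/5·y + -48 = 0 ∩ |CB|² = 20]
   → C = (2, -6)
3. E_x = 12  [2·signedArea(CED) = 24 ∩ EC · BF = 3]
4. E_y = 13  [2·signedArea(CED) = 24 ∩ EC · BF = 3]
   → E = (12, 13)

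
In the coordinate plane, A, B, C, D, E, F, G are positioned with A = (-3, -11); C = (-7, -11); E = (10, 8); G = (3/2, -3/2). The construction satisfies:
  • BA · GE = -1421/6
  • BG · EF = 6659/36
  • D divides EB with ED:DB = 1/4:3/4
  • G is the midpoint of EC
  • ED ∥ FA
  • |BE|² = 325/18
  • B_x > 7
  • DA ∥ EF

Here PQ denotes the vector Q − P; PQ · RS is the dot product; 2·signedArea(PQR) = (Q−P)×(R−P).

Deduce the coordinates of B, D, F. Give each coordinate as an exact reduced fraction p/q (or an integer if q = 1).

B = (43/6, 29/6)
D = (223/24, 173/24)
F = (-55/24, -245/24)

1. B_x = 43/6  [line -17/2·x + -19/2·y + 641/6 = 0 ∩ |BE|² = 325/18]
2. B_y = 29/6  [line -17/2·x + -19/2·y + 641/6 = 0 ∩ |BE|² = 325/18]
   → B = (43/6, 29/6)
3. D_x = 223/24  [D divides EB with ED:DB = 1/4:3/4]
4. D_y = 173/24  [D divides EB with ED:DB = 1/4:3/4]
   → D = (223/24, 173/24)
5. F_x = -55/24  [ED ∥ FA ∩ DA ∥ EF]
6. F_y = -245/24  [ED ∥ FA ∩ DA ∥ EF]
   → F = (-55/24, -245/24)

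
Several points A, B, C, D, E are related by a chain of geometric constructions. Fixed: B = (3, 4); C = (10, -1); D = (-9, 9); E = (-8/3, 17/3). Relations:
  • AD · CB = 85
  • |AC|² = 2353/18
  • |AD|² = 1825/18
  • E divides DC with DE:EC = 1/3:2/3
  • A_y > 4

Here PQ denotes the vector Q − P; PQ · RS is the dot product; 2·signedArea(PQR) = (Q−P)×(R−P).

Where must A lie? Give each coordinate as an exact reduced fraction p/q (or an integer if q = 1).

A = (1/6, 29/6)

1. A_x = 1/6  [line 7·x + -5·y + 23 = 0 ∩ |AD|² = 1825/18]
2. A_y = 29/6  [line 7·x + -5·y + 23 = 0 ∩ |AD|² = 1825/18]
   → A = (1/6, 29/6)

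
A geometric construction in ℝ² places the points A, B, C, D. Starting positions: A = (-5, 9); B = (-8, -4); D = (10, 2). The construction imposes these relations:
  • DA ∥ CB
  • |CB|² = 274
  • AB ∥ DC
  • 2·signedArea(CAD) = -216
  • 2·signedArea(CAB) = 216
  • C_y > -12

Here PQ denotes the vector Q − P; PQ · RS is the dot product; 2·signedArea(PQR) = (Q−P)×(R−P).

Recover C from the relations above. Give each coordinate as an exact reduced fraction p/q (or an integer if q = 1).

1. C_x = 7  [DA ∥ CB ∩ AB ∥ DC]
2. C_y = -11  [DA ∥ CB ∩ AB ∥ DC]
   → C = (7, -11)

C = (7, -11)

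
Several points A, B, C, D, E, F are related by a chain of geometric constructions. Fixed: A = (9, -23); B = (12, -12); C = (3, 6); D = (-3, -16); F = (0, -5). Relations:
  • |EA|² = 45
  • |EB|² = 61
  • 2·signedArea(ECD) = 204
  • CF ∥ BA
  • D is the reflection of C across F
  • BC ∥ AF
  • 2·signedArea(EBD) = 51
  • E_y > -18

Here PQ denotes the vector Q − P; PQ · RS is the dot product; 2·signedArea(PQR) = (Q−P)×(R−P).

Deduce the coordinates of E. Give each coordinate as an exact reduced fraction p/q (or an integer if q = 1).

E = (6, -17)

1. E_x = 6  [2·signedArea(EBD) = 51 ∩ 2·signedArea(ECD) = 204]
2. E_y = -17  [2·signedArea(EBD) = 51 ∩ 2·signedArea(ECD) = 204]
   → E = (6, -17)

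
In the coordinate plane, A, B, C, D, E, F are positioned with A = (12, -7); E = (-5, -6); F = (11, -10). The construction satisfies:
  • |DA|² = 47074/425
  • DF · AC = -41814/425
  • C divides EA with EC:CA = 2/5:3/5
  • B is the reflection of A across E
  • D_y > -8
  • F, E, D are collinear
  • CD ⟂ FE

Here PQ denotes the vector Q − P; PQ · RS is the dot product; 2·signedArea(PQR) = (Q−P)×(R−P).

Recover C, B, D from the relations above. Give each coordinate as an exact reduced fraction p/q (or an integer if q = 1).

1. C_x = 9/5  [C divides EA with EC:CA = 2/5:3/5]
2. C_y = -32/5  [C divides EA with EC:CA = 2/5:3/5]
   → C = (9/5, -32/5)
3. B_x = -22  [B is the reflection of A across E]
4. B_y = -5  [B is the reflection of A across E]
   → B = (-22, -5)
5. D_x = 127/85  [F, E, D are collinear ∩ CD ⟂ FE]
6. D_y = -648/85  [F, E, D are collinear ∩ CD ⟂ FE]
   → D = (127/85, -648/85)

B = (-22, -5)
C = (9/5, -32/5)
D = (127/85, -648/85)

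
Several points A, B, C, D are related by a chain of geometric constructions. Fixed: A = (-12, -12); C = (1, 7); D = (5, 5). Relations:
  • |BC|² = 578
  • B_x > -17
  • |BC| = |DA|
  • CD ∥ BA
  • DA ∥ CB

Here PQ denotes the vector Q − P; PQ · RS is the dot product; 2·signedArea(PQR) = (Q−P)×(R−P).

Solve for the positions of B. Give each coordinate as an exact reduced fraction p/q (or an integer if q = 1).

1. B_x = -16  [CD ∥ BA ∩ DA ∥ CB]
2. B_y = -10  [CD ∥ BA ∩ DA ∥ CB]
   → B = (-16, -10)

B = (-16, -10)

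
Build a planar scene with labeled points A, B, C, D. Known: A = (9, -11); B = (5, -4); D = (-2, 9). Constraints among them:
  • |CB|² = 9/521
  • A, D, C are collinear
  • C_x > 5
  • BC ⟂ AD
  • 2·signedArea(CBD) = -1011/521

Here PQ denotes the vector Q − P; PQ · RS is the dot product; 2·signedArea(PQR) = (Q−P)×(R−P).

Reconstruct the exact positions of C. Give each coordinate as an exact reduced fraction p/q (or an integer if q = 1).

C = (2665/521, -2051/521)

1. C_x = 2665/521  [A, D, C are collinear ∩ BC ⟂ AD]
2. C_y = -2051/521  [A, D, C are collinear ∩ BC ⟂ AD]
   → C = (2665/521, -2051/521)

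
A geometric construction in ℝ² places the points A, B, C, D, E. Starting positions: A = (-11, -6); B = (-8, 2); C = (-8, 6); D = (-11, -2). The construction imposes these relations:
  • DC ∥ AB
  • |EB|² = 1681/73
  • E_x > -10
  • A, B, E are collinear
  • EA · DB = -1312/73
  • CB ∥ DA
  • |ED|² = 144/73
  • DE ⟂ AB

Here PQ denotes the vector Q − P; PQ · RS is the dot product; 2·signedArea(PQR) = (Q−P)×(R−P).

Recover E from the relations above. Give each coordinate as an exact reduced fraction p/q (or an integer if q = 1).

1. E_x = -707/73  [A, B, E are collinear ∩ DE ⟂ AB]
2. E_y = -182/73  [A, B, E are collinear ∩ DE ⟂ AB]
   → E = (-707/73, -182/73)

E = (-707/73, -182/73)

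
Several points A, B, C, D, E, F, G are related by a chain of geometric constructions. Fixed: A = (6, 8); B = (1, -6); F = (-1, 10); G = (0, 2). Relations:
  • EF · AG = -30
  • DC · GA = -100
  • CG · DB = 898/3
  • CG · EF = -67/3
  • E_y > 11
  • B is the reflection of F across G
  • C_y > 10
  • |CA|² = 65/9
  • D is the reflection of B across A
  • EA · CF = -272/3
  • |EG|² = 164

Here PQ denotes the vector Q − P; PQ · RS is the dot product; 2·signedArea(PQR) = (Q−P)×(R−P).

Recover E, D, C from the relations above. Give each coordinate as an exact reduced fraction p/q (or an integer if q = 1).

1. E_x = -8  [line 6·x + 6·y + -24 = 0 ∩ |EG|² = 164]
2. E_y = 12  [line 6·x + 6·y + -24 = 0 ∩ |EG|² = 164]
   → E = (-8, 12)
3. D_x = 11  [D is the reflection of B across A]
4. D_y = 22  [D is the reflection of B across A]
   → D = (11, 22)
5. C_x = 17/3  [EA · CF = -272/3 ∩ CG · DB = 898/3]
6. C_y = 32/3  [EA · CF = -272/3 ∩ CG · DB = 898/3]
   → C = (17/3, 32/3)

C = (17/3, 32/3)
D = (11, 22)
E = (-8, 12)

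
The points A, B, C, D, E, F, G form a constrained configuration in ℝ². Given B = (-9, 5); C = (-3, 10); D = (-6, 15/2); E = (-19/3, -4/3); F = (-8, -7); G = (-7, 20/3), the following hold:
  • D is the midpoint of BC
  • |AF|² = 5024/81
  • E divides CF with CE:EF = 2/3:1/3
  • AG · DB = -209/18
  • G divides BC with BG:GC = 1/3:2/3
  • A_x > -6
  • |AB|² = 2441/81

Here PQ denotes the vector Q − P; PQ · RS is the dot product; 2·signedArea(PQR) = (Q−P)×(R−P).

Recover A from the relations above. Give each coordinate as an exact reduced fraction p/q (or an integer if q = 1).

1. A_x = -52/9  [line 3·x + 5/2·y + 287/18 = 0 ∩ |AB|² = 2441/81]
2. A_y = 5/9  [line 3·x + 5/2·y + 287/18 = 0 ∩ |AB|² = 2441/81]
   → A = (-52/9, 5/9)

A = (-52/9, 5/9)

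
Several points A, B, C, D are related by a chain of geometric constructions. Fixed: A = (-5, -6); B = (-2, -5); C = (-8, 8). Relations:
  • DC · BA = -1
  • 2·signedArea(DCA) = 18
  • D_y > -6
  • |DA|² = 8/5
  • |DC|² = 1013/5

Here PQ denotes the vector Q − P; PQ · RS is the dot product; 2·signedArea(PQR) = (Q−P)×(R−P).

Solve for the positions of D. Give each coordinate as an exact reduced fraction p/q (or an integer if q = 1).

D = (-19/5, -28/5)

1. D_x = -19/5  [2·signedArea(DCA) = 18 ∩ DC · BA = -1]
2. D_y = -28/5  [2·signedArea(DCA) = 18 ∩ DC · BA = -1]
   → D = (-19/5, -28/5)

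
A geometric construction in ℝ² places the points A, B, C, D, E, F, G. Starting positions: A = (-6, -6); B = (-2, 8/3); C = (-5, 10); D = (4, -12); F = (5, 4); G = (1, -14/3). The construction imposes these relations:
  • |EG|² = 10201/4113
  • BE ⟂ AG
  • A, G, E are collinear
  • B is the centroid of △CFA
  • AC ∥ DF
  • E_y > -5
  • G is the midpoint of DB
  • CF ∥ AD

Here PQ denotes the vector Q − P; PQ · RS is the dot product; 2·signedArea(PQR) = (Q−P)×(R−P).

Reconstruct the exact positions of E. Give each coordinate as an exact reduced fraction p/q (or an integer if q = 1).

E = (-250/457, -6802/1371)

1. E_x = -250/457  [A, G, E are collinear ∩ BE ⟂ AG]
2. E_y = -6802/1371  [A, G, E are collinear ∩ BE ⟂ AG]
   → E = (-250/457, -6802/1371)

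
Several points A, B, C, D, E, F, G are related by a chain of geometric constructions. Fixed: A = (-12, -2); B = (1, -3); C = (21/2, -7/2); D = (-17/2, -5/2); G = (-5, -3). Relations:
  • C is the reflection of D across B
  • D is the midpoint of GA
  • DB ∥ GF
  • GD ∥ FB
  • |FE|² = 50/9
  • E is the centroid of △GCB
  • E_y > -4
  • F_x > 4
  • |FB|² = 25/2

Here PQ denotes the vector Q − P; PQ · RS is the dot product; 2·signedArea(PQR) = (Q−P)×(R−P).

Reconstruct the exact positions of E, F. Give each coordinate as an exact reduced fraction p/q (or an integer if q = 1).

E = (13/6, -19/6)
F = (9/2, -7/2)

1. E_x = 13/6  [E is the centroid of △GCB]
2. E_y = -19/6  [E is the centroid of △GCB]
   → E = (13/6, -19/6)
3. F_x = 9/2  [GD ∥ FB ∩ DB ∥ GF]
4. F_y = -7/2  [GD ∥ FB ∩ DB ∥ GF]
   → F = (9/2, -7/2)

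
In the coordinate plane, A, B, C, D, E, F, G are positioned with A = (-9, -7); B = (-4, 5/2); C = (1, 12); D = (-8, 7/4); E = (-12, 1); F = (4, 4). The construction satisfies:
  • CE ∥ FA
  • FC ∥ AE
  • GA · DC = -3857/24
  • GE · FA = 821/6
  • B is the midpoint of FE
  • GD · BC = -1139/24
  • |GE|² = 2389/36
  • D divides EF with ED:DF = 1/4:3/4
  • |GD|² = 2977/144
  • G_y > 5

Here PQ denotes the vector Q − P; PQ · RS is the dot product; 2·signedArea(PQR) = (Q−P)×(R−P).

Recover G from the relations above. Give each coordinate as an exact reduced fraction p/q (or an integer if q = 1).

G = (-5, 31/6)

1. G_x = -5  [GA · DC = -3857/24 ∩ GD · BC = -1139/24]
2. G_y = 31/6  [GA · DC = -3857/24 ∩ GD · BC = -1139/24]
   → G = (-5, 31/6)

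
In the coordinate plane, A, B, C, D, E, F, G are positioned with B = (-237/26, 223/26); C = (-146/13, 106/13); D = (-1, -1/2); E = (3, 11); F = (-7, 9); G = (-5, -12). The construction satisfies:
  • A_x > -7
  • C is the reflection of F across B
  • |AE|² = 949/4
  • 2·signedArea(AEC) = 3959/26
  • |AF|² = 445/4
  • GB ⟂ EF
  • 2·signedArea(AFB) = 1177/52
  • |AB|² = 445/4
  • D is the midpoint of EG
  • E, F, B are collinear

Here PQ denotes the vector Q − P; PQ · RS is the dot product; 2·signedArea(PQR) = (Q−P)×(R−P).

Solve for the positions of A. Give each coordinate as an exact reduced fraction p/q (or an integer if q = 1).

1. A_x = -6  [line 11/26·x + -55/26·y + -33/52 = 0 ∩ |AB|² = 445/4]
2. A_y = -3/2  [line 11/26·x + -55/26·y + -33/52 = 0 ∩ |AB|² = 445/4]
   → A = (-6, -3/2)

A = (-6, -3/2)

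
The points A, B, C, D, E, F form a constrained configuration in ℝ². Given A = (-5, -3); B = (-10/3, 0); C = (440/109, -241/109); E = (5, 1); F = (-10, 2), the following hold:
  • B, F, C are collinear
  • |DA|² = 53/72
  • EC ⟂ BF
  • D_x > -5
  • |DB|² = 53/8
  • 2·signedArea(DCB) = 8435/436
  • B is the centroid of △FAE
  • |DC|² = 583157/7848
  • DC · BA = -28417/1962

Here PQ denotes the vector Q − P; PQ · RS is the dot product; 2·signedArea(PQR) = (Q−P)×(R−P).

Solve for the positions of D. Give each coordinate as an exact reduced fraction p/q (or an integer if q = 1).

D = (-55/12, -9/4)

1. D_x = -55/12  [2·signedArea(DCB) = 8435/436 ∩ DC · BA = -28417/1962]
2. D_y = -9/4  [2·signedArea(DCB) = 8435/436 ∩ DC · BA = -28417/1962]
   → D = (-55/12, -9/4)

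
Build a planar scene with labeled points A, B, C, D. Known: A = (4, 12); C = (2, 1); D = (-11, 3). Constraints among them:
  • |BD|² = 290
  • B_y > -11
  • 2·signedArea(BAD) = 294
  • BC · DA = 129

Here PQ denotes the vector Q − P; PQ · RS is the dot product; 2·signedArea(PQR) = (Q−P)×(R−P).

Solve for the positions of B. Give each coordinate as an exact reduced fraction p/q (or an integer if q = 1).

1. B_x = 0  [2·signedArea(BAD) = 294 ∩ BC · DA = 129]
2. B_y = -10  [2·signedArea(BAD) = 294 ∩ BC · DA = 129]
   → B = (0, -10)

B = (0, -10)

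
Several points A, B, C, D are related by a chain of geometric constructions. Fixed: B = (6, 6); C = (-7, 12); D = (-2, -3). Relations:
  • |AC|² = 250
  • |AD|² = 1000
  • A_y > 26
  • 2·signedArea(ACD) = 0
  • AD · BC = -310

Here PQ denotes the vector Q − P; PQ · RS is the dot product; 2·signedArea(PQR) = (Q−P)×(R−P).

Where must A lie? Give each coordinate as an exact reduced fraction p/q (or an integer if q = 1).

1. A_x = -12  [2·signedArea(ACD) = 0 ∩ AD · BC = -310]
2. A_y = 27  [2·signedArea(ACD) = 0 ∩ AD · BC = -310]
   → A = (-12, 27)

A = (-12, 27)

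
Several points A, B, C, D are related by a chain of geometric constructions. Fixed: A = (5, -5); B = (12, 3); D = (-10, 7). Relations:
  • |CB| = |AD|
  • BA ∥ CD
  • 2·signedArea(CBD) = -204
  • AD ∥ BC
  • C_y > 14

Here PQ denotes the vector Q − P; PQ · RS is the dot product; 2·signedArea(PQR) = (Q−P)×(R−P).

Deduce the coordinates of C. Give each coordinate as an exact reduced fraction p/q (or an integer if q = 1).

1. C_x = -3  [BA ∥ CD ∩ AD ∥ BC]
2. C_y = 15  [BA ∥ CD ∩ AD ∥ BC]
   → C = (-3, 15)

C = (-3, 15)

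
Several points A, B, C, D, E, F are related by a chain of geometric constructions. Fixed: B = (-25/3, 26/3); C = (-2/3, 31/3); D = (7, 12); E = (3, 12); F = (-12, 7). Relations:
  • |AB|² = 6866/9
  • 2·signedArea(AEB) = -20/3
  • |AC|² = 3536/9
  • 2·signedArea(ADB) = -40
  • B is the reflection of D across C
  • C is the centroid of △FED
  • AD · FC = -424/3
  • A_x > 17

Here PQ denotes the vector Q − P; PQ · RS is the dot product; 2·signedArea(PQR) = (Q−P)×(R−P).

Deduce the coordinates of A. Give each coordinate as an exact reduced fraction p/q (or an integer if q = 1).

1. A_x = 18  [2·signedArea(AEB) = -20/3 ∩ 2·signedArea(ADB) = -40]
2. A_y = 17  [2·signedArea(AEB) = -20/3 ∩ 2·signedArea(ADB) = -40]
   → A = (18, 17)

A = (18, 17)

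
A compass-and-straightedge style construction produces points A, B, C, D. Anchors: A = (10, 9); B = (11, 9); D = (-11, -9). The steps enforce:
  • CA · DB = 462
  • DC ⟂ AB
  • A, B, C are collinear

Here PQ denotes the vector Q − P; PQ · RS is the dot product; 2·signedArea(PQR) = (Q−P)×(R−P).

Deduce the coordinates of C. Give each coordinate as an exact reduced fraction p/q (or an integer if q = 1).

1. C_x = -11  [A, B, C are collinear ∩ DC ⟂ AB]
2. C_y = 9  [A, B, C are collinear ∩ DC ⟂ AB]
   → C = (-11, 9)

C = (-11, 9)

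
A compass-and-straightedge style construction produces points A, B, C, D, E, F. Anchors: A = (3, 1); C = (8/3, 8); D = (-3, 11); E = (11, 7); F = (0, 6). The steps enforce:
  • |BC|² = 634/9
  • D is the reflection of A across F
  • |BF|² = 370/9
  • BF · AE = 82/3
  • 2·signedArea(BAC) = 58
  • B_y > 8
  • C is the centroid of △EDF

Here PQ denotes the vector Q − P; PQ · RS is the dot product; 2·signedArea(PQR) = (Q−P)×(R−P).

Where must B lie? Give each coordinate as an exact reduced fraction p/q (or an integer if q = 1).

B = (-17/3, 9)

1. B_x = -17/3  [2·signedArea(BAC) = 58 ∩ BF · AE = 82/3]
2. B_y = 9  [2·signedArea(BAC) = 58 ∩ BF · AE = 82/3]
   → B = (-17/3, 9)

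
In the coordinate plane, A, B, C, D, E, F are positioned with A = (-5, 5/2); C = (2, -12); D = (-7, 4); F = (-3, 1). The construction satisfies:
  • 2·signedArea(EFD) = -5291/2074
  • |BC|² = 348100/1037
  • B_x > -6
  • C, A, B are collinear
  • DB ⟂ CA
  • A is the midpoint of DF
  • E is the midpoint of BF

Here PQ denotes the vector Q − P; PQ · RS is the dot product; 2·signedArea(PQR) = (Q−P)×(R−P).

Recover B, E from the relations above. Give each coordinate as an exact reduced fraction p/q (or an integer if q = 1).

B = (-6186/1037, 4666/1037)
E = (-9297/2074, 5703/2074)

1. B_x = -6186/1037  [C, A, B are collinear ∩ DB ⟂ CA]
2. B_y = 4666/1037  [C, A, B are collinear ∩ DB ⟂ CA]
   → B = (-6186/1037, 4666/1037)
3. E_x = -9297/2074  [E is the midpoint of BF]
4. E_y = 5703/2074  [E is the midpoint of BF]
   → E = (-9297/2074, 5703/2074)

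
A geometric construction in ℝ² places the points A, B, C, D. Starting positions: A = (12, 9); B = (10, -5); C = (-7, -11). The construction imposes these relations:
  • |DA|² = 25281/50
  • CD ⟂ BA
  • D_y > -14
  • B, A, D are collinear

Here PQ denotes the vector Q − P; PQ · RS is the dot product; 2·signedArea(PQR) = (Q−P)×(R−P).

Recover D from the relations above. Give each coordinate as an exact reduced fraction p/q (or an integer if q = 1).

D = (441/50, -663/50)

1. D_x = 441/50  [B, A, D are collinear ∩ CD ⟂ BA]
2. D_y = -663/50  [B, A, D are collinear ∩ CD ⟂ BA]
   → D = (441/50, -663/50)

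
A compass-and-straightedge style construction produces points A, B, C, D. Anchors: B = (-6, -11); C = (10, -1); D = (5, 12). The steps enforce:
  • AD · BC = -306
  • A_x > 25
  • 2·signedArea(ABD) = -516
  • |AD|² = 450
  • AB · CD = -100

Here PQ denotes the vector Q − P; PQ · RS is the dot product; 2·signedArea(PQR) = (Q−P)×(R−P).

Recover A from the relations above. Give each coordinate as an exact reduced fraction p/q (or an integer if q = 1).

A = (26, 9)

1. A_x = 26  [2·signedArea(ABD) = -516 ∩ AD · BC = -306]
2. A_y = 9  [2·signedArea(ABD) = -516 ∩ AD · BC = -306]
   → A = (26, 9)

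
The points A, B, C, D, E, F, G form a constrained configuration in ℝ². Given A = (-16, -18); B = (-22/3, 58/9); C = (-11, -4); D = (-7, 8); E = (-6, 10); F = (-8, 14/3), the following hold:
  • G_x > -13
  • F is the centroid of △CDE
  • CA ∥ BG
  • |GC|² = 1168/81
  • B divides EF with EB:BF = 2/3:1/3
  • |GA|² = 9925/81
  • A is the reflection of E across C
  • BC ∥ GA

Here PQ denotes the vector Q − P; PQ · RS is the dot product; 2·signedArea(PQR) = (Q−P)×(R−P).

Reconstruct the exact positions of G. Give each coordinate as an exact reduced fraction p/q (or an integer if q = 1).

1. G_x = -37/3  [BC ∥ GA ∩ CA ∥ BG]
2. G_y = -68/9  [BC ∥ GA ∩ CA ∥ BG]
   → G = (-37/3, -68/9)

G = (-37/3, -68/9)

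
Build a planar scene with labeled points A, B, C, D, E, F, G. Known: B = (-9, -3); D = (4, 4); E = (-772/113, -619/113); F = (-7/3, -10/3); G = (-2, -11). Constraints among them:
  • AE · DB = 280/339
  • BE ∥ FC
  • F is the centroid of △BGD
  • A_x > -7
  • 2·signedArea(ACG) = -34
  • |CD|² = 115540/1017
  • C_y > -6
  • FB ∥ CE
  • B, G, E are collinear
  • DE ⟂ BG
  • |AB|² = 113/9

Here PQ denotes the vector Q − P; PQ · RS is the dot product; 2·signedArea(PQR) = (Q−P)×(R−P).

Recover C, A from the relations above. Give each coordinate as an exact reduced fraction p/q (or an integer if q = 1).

A = (-20/3, -17/3)
C = (-56/339, -1970/339)

1. C_x = -56/339  [FB ∥ CE ∩ BE ∥ FC]
2. C_y = -1970/339  [FB ∥ CE ∩ BE ∥ FC]
   → C = (-56/339, -1970/339)
3. A_x = -20/3  [AE · DB = 280/339 ∩ 2·signedArea(ACG) = -34]
4. A_y = -17/3  [AE · DB = 280/339 ∩ 2·signedArea(ACG) = -34]
   → A = (-20/3, -17/3)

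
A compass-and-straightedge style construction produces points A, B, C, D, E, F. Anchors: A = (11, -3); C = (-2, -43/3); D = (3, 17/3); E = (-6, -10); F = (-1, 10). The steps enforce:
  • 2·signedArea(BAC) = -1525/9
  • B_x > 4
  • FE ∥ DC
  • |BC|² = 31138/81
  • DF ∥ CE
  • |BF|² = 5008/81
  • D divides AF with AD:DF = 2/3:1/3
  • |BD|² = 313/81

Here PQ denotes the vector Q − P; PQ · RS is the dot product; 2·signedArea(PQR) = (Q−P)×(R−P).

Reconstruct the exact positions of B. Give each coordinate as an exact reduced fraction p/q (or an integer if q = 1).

B = (13/3, 38/9)

1. B_x = 13/3  [line 34/3·x + -13·y + 52/9 = 0 ∩ |BF|² = 5008/81]
2. B_y = 38/9  [line 34/3·x + -13·y + 52/9 = 0 ∩ |BF|² = 5008/81]
   → B = (13/3, 38/9)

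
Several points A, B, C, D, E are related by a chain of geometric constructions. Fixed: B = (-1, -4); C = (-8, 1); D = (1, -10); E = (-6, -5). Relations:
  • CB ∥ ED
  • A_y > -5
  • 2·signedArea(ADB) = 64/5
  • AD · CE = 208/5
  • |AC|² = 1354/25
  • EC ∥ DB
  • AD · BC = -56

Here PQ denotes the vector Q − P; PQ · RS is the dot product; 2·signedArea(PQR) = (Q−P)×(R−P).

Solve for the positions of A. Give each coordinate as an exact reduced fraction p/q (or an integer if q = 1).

1. A_x = -3  [2·signedArea(ADB) = 64/5 ∩ AD · CE = 208/5]
2. A_y = -22/5  [2·signedArea(ADB) = 64/5 ∩ AD · CE = 208/5]
   → A = (-3, -22/5)

A = (-3, -22/5)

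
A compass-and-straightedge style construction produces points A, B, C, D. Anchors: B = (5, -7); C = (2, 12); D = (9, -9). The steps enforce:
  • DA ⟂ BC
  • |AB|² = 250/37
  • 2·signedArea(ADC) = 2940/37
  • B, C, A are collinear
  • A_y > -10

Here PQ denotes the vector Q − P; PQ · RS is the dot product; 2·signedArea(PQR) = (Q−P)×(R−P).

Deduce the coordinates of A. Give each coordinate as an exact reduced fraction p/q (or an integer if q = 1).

1. A_x = 200/37  [B, C, A are collinear ∩ DA ⟂ BC]
2. A_y = -354/37  [B, C, A are collinear ∩ DA ⟂ BC]
   → A = (200/37, -354/37)

A = (200/37, -354/37)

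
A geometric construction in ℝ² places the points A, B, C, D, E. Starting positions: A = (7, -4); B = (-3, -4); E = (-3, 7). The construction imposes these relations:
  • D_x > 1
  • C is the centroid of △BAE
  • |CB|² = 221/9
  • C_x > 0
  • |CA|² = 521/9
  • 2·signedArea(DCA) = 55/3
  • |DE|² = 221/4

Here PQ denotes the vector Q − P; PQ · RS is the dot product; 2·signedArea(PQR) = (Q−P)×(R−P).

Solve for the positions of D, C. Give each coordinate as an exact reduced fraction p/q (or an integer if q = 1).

C = (1/3, -1/3)
D = (2, 3/2)

1. C_x = 1/3  [C is the centroid of △BAE]
2. C_y = -1/3  [C is the centroid of △BAE]
   → C = (1/3, -1/3)
3. D_x = 2  [line 11/3·x + 20/3·y + -52/3 = 0 ∩ |DE|² = 221/4]
4. D_y = 3/2  [line 11/3·x + 20/3·y + -52/3 = 0 ∩ |DE|² = 221/4]
   → D = (2, 3/2)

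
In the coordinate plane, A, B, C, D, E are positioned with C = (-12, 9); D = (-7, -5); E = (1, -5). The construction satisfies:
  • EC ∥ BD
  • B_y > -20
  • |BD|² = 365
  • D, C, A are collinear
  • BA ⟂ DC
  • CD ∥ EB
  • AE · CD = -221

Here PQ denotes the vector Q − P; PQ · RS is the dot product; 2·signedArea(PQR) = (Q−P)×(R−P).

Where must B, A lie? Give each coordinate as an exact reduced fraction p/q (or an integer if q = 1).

1. B_x = 6  [EC ∥ BD ∩ CD ∥ EB]
2. B_y = -19  [EC ∥ BD ∩ CD ∥ EB]
   → B = (6, -19)
3. A_x = -242/221  [D, C, A are collinear ∩ BA ⟂ DC]
4. A_y = -4759/221  [D, C, A are collinear ∩ BA ⟂ DC]
   → A = (-242/221, -4759/221)

A = (-242/221, -4759/221)
B = (6, -19)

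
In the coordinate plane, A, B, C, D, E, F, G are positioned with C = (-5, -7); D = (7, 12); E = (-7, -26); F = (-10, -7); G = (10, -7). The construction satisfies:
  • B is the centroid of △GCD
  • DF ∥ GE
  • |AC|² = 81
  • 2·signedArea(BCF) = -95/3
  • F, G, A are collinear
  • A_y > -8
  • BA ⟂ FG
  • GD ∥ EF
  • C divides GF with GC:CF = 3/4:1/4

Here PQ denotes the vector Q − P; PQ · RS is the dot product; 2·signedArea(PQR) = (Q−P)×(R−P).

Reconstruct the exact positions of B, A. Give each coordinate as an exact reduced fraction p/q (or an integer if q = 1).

1. B_x = 4  [B is the centroid of △GCD]
2. B_y = -2/3  [B is the centroid of △GCD]
   → B = (4, -2/3)
3. A_x = 4  [F, G, A are collinear ∩ BA ⟂ FG]
4. A_y = -7  [F, G, A are collinear ∩ BA ⟂ FG]
   → A = (4, -7)

A = (4, -7)
B = (4, -2/3)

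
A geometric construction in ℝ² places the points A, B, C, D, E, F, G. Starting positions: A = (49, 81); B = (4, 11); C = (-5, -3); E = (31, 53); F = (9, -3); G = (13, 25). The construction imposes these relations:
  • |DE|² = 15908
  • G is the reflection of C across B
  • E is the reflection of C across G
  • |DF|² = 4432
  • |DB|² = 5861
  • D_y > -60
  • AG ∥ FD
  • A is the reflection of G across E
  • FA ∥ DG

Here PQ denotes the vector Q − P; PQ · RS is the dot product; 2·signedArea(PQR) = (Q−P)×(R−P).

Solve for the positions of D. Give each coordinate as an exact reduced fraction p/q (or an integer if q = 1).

1. D_x = -27  [FA ∥ DG ∩ AG ∥ FD]
2. D_y = -59  [FA ∥ DG ∩ AG ∥ FD]
   → D = (-27, -59)

D = (-27, -59)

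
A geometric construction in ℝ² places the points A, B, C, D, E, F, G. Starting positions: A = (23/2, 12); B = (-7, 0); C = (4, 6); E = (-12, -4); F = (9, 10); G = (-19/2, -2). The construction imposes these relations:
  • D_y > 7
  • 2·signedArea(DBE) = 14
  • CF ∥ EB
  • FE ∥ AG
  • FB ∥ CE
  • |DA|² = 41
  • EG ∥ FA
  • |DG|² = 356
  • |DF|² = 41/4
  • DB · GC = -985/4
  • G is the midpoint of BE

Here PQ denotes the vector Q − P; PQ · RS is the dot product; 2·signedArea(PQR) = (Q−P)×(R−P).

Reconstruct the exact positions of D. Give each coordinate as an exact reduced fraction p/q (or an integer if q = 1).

D = (13/2, 8)

1. D_x = 13/2  [DB · GC = -985/4 ∩ 2·signedArea(DBE) = 14]
2. D_y = 8  [DB · GC = -985/4 ∩ 2·signedArea(DBE) = 14]
   → D = (13/2, 8)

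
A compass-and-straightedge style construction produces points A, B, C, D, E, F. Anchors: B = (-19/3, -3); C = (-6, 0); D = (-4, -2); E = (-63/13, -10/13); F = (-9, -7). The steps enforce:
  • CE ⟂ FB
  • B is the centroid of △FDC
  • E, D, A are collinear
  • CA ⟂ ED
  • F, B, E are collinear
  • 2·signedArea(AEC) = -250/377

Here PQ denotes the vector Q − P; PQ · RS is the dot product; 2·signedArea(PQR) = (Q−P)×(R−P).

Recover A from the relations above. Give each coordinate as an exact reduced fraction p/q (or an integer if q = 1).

A = (-2102/377, 110/377)

1. A_x = -2102/377  [E, D, A are collinear ∩ CA ⟂ ED]
2. A_y = 110/377  [E, D, A are collinear ∩ CA ⟂ ED]
   → A = (-2102/377, 110/377)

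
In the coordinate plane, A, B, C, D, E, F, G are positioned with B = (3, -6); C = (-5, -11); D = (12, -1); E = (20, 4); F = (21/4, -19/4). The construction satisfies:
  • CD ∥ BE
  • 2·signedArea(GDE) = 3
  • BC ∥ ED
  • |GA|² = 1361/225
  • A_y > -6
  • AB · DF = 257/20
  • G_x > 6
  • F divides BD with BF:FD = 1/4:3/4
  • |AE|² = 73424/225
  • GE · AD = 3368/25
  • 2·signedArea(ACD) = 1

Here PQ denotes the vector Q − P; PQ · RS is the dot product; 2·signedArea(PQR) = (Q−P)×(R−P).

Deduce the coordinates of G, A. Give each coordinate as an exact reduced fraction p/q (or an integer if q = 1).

A = (68/15, -16/3)
G = (33/5, -4)

1. A_x = 68/15  [AB · DF = 257/20 ∩ 2·signedArea(ACD) = 1]
2. A_y = -16/3  [AB · DF = 257/20 ∩ 2·signedArea(ACD) = 1]
   → A = (68/15, -16/3)
3. G_x = 33/5  [2·signedArea(GDE) = 3 ∩ GE · AD = 3368/25]
4. G_y = -4  [2·signedArea(GDE) = 3 ∩ GE · AD = 3368/25]
   → G = (33/5, -4)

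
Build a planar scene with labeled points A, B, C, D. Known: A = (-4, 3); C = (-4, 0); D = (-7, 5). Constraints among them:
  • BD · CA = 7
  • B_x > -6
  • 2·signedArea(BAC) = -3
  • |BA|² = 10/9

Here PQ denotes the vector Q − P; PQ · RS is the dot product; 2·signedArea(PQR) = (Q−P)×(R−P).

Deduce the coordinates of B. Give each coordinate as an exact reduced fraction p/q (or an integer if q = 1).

B = (-5, 8/3)

1. B_x = -5  [BD · CA = 7 ∩ 2·signedArea(BAC) = -3]
2. B_y = 8/3  [BD · CA = 7 ∩ 2·signedArea(BAC) = -3]
   → B = (-5, 8/3)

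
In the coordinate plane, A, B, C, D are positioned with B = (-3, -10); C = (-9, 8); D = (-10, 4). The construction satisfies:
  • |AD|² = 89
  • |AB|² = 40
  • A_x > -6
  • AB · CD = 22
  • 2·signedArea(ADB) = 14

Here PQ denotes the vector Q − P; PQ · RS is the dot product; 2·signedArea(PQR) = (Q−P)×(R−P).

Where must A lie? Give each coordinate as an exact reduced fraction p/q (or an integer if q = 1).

1. A_x = -5  [2·signedArea(ADB) = 14 ∩ AB · CD = 22]
2. A_y = -4  [2·signedArea(ADB) = 14 ∩ AB · CD = 22]
   → A = (-5, -4)

A = (-5, -4)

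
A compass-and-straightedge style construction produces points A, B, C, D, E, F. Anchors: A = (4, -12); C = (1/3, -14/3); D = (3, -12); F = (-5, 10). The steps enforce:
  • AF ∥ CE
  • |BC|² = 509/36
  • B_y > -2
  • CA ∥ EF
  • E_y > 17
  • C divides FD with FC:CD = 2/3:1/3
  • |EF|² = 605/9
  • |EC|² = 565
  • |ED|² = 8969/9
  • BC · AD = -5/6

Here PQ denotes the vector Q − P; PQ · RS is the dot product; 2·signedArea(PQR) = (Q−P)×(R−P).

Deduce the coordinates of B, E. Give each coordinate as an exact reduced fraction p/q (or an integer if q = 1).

B = (-1/2, -1)
E = (-26/3, 52/3)

1. B_x = -1/2  [BC · AD = -5/6]
2. B_y = -1  [|BC|² = 509/36]
   → B = (-1/2, -1)
3. E_x = -26/3  [CA ∥ EF ∩ AF ∥ CE]
4. E_y = 52/3  [CA ∥ EF ∩ AF ∥ CE]
   → E = (-26/3, 52/3)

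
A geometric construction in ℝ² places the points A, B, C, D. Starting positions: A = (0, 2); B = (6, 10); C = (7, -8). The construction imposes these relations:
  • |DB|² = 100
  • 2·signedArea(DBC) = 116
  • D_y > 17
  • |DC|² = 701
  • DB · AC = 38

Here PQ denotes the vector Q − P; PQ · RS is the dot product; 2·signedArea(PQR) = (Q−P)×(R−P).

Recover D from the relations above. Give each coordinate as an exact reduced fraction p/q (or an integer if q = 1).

D = (12, 18)

1. D_x = 12  [2·signedArea(DBC) = 116 ∩ DB · AC = 38]
2. D_y = 18  [2·signedArea(DBC) = 116 ∩ DB · AC = 38]
   → D = (12, 18)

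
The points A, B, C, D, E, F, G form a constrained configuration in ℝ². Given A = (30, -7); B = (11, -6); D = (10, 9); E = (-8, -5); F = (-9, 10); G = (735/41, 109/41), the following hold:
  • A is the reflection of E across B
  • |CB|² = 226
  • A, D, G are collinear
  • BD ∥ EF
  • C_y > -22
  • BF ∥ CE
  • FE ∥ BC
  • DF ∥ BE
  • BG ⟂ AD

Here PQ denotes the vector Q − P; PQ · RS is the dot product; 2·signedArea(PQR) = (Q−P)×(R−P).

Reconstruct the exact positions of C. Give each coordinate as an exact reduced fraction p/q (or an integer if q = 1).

1. C_x = 12  [BF ∥ CE ∩ FE ∥ BC]
2. C_y = -21  [BF ∥ CE ∩ FE ∥ BC]
   → C = (12, -21)

C = (12, -21)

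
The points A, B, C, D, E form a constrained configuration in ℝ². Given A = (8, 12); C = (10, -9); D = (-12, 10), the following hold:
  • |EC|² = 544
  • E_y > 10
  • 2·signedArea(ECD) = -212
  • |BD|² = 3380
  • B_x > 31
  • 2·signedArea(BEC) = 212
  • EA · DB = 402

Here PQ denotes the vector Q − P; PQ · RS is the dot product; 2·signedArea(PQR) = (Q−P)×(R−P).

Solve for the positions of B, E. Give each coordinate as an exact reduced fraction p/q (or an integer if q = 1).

B = (32, -28)
E = (-2, 11)

1. E_x = -2  [line -19·x + -22·y + 204 = 0 ∩ |EC|² = 544]
2. E_y = 11  [line -19·x + -22·y + 204 = 0 ∩ |EC|² = 544]
   → E = (-2, 11)
3. B_x = 32  [2·signedArea(BEC) = 212 ∩ EA · DB = 402]
4. B_y = -28  [2·signedArea(BEC) = 212 ∩ EA · DB = 402]
   → B = (32, -28)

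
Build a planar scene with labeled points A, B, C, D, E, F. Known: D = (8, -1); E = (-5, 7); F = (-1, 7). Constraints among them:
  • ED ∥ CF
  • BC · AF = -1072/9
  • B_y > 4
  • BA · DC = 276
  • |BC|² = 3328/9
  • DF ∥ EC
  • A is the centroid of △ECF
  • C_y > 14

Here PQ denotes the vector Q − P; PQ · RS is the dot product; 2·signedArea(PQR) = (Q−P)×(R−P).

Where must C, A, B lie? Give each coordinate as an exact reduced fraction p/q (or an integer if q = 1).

A = (-20/3, 29/3)
B = (2, 13/3)
C = (-14, 15)

1. C_x = -14  [ED ∥ CF ∩ DF ∥ EC]
2. C_y = 15  [ED ∥ CF ∩ DF ∥ EC]
   → C = (-14, 15)
3. A_x = -20/3  [A is the centroid of △ECF]
4. A_y = 29/3  [A is the centroid of △ECF]
   → A = (-20/3, 29/3)
5. B_x = 2  [BA · DC = 276 ∩ BC · AF = -1072/9]
6. B_y = 13/3  [BA · DC = 276 ∩ BC · AF = -1072/9]
   → B = (2, 13/3)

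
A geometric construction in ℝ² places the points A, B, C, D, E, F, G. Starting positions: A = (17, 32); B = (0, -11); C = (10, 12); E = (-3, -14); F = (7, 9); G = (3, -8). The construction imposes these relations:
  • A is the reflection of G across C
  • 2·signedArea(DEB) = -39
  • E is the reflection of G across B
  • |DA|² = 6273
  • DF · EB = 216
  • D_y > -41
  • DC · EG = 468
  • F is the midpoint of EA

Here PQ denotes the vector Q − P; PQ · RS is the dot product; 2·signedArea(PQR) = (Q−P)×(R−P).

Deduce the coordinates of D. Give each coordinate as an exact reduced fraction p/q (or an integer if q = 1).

D = (-16, -40)

1. D_x = -16  [DC · EG = 468 ∩ 2·signedArea(DEB) = -39]
2. D_y = -40  [DC · EG = 468 ∩ 2·signedArea(DEB) = -39]
   → D = (-16, -40)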